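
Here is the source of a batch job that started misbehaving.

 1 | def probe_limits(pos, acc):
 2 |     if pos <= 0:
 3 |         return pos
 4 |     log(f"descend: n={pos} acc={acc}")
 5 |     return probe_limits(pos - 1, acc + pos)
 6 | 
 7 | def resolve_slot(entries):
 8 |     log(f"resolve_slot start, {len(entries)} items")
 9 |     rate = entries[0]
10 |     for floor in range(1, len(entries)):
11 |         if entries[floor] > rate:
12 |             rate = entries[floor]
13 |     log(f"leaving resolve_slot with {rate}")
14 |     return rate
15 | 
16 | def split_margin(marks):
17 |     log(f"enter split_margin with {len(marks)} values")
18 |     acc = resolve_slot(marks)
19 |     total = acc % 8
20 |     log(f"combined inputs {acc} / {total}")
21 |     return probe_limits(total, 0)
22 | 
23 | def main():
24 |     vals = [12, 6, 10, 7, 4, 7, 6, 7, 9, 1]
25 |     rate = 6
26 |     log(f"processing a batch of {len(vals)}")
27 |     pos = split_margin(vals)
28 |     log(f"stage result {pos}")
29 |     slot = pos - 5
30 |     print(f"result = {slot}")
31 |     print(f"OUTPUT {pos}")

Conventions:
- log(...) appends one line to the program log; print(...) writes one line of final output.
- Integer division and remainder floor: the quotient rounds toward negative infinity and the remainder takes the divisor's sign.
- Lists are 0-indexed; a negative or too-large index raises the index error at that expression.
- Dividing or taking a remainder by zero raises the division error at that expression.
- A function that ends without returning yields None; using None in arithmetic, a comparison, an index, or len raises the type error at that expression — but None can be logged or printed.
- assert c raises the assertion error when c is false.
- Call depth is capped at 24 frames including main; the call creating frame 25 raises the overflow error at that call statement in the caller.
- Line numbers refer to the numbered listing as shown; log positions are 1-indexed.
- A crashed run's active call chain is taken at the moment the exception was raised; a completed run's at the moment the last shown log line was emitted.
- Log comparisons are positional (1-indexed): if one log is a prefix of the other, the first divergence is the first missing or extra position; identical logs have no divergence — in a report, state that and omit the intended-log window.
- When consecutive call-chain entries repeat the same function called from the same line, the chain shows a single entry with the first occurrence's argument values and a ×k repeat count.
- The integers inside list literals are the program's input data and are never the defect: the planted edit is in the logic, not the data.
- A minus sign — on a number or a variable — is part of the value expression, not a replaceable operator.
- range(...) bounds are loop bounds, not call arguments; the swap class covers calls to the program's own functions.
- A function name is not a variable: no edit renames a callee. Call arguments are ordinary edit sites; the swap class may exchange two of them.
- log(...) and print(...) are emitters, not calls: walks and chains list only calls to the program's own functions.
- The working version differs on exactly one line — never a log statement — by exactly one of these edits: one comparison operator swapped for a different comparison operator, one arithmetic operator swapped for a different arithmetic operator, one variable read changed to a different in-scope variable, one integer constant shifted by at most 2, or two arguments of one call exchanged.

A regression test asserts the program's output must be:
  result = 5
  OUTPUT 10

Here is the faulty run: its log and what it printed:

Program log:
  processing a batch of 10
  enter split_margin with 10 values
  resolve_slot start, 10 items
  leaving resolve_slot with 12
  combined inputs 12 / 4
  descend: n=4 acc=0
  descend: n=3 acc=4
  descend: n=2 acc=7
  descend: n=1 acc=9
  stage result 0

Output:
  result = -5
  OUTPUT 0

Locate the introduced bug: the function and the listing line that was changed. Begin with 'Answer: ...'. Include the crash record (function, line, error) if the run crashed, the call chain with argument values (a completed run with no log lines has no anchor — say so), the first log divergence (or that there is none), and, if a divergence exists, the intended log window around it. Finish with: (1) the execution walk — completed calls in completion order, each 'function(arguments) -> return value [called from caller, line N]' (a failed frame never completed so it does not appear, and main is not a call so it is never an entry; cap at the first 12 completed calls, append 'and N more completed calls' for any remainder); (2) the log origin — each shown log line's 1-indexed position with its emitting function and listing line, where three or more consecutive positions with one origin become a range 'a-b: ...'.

Answer: the defect is in probe_limits at line 3.
The tell: Everything matches until log position 10, which reads 'stage result 0' in place of 'stage result 10'.
Call chain: main.
First divergence: position 10; shown 'stage result 0' vs intended 'stage result 10'.
Intended log window:
  8: descend: n=2 acc=7
  9: descend: n=1 acc=9
  10: stage result 10
Execution walk:
  resolve_slot([12, 6, 10, 7, 4, 7, 6, 7, 9, 1]) -> 12  [called from split_margin, line 18]
  probe_limits(0, 10) -> 0  [called from probe_limits, line 5]
  probe_limits(1, 9) -> 0  [called from probe_limits, line 5]
  probe_limits(2, 7) -> 0  [called from probe_limits, line 5]
  probe_limits(3, 4) -> 0  [called from probe_limits, line 5]
  probe_limits(4, 0) -> 0  [called from split_margin, line 21]
  split_margin([12, 6, 10, 7, 4, 7, 6, 7, 9, 1]) -> 0  [called from main, line 27]
Log origin:
  1: logged in main at line 26
  2: logged in split_margin at line 17
  3: logged in resolve_slot at line 8
  4: logged in resolve_slot at line 13
  5: logged in split_margin at line 20
  6-9: logged in probe_limits at line 4
  10: logged in main at line 28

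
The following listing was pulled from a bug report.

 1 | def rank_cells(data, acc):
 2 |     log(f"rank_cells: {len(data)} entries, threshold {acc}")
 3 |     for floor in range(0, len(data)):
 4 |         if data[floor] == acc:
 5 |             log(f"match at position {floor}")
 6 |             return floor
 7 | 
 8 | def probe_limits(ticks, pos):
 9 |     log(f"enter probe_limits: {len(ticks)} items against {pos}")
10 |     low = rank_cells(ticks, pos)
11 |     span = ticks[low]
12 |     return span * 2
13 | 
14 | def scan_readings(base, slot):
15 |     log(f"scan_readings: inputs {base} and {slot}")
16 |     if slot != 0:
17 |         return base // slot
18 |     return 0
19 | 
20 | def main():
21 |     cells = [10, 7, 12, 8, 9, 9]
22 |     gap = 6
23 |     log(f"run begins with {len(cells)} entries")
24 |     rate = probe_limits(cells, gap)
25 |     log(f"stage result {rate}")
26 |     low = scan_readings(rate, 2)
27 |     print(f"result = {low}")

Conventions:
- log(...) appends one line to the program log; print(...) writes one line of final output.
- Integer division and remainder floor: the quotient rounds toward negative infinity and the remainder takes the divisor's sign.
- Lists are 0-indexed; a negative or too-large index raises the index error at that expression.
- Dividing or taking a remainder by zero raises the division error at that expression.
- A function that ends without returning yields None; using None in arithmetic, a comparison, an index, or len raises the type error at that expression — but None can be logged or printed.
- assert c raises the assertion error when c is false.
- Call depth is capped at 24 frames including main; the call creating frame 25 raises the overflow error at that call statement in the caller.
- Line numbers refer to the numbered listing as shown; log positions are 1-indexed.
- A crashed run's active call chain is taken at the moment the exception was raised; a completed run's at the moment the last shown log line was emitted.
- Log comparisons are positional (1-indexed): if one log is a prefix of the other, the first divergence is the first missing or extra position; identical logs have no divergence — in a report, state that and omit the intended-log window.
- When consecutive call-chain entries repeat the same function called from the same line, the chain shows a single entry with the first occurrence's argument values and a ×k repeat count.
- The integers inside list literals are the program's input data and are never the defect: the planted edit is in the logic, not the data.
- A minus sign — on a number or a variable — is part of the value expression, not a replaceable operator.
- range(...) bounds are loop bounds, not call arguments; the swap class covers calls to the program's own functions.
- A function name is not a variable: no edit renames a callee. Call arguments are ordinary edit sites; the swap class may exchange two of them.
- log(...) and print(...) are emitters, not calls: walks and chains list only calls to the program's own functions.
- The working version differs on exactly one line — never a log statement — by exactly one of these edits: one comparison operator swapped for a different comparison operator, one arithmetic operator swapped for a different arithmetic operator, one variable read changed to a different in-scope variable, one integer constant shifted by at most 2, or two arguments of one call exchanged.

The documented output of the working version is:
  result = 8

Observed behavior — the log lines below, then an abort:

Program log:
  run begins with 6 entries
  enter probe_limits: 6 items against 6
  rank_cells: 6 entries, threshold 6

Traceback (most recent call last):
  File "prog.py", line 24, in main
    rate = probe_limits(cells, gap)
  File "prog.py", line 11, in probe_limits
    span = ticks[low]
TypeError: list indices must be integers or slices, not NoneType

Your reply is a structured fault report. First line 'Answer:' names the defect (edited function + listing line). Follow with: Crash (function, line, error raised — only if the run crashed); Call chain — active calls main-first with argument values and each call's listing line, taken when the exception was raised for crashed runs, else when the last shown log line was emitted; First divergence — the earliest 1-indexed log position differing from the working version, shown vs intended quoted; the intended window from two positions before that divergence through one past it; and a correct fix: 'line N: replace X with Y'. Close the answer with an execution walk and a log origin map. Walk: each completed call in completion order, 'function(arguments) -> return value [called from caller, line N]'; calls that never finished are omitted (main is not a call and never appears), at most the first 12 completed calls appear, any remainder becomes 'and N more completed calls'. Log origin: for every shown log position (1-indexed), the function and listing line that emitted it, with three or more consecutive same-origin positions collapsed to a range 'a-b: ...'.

Answer: the defect is in main at line 22.
Core observation: At log position 2 the runs split — shown 'enter probe_limits: 6 items against 6', but the working version logs 'enter probe_limits: 6 items against 8'.
Crash: probe_limits, line 11, TypeError.
Call chain: main -> probe_limits([10, 7, 12, 8, 9, 9], 6) (called at line 24).
First divergence: position 2; shown 'enter probe_limits: 6 items against 6' vs intended 'enter probe_limits: 6 items against 8'.
Intended log window:
  1: run begins with 6 entries
  2: enter probe_limits: 6 items against 8
  3: rank_cells: 6 entries, threshold 8
Execution walk:
  rank_cells([10, 7, 12, 8, 9, 9], 6) -> None  [called from probe_limits, line 10]
Log origins:
  1: emitted by main (line 23)
  2: emitted by probe_limits (line 9)
  3: emitted by rank_cells (line 2)
A correct fix: line 22: replace `6` with `8`.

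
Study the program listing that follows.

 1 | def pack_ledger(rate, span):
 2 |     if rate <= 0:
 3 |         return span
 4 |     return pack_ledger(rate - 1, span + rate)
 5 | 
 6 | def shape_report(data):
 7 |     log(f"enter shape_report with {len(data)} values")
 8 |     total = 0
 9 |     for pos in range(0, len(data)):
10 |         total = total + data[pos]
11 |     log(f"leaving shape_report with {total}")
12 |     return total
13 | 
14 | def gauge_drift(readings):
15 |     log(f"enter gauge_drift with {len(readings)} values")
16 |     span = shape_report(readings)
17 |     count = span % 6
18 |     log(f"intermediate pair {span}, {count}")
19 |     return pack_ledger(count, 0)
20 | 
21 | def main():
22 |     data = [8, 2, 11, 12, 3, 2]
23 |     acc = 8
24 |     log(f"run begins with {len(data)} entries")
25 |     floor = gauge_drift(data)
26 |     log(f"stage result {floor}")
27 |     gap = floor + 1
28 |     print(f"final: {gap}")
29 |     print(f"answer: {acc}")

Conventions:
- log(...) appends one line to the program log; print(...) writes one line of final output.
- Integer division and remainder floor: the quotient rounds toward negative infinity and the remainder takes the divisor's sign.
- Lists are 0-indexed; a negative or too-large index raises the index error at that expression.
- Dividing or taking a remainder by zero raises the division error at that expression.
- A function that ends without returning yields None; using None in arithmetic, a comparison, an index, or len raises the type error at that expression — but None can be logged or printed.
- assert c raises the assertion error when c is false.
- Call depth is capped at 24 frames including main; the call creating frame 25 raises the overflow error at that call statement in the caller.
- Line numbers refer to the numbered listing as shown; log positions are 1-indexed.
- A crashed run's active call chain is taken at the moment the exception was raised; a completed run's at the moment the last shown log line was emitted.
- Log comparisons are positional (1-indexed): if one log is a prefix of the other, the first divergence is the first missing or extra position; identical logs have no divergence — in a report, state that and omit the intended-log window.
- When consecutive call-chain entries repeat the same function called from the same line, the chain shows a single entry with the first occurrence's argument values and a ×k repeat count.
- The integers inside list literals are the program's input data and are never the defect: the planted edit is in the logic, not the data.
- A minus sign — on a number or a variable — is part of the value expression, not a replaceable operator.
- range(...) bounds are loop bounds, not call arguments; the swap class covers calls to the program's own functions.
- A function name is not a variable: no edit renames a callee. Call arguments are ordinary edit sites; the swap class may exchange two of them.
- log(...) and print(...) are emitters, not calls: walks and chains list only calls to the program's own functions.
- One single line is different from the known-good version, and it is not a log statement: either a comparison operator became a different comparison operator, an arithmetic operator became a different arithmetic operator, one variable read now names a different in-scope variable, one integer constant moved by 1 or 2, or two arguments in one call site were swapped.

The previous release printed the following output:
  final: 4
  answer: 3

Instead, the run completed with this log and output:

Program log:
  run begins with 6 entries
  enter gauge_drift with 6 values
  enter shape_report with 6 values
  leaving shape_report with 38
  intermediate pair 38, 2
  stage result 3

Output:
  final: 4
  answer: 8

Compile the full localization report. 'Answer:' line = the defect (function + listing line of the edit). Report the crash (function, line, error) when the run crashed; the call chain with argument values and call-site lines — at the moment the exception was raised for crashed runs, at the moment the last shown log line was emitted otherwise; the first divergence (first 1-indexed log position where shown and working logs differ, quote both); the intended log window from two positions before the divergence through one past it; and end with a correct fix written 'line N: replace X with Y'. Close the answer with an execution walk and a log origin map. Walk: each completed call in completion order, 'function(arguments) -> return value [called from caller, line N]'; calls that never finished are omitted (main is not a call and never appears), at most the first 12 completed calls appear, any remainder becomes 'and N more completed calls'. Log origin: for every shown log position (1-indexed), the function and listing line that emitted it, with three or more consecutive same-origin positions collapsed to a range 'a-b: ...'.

Answer: the defect is in main at line 29.
Key fact: The logs agree in full; only the final output differs.
Call chain: main.
First divergence: there is none — every log position agrees.
Execution walk:
  shape_report([8, 2, 11, 12, 3, 2]) -> 38  [called from gauge_drift, line 16]
  pack_ledger(0, 3) -> 3  [called from pack_ledger, line 4]
  pack_ledger(1, 2) -> 3  [called from pack_ledger, line 4]
  pack_ledger(2, 0) -> 3  [called from gauge_drift, line 19]
  gauge_drift([8, 2, 11, 12, 3, 2]) -> 3  [called from main, line 25]
Log line origins:
  1 — main, line 24
  2 — gauge_drift, line 15
  3 — shape_report, line 7
  4 — shape_report, line 11
  5 — gauge_drift, line 18
  6 — main, line 26
A correct fix: line 29: replace `acc` with `floor`.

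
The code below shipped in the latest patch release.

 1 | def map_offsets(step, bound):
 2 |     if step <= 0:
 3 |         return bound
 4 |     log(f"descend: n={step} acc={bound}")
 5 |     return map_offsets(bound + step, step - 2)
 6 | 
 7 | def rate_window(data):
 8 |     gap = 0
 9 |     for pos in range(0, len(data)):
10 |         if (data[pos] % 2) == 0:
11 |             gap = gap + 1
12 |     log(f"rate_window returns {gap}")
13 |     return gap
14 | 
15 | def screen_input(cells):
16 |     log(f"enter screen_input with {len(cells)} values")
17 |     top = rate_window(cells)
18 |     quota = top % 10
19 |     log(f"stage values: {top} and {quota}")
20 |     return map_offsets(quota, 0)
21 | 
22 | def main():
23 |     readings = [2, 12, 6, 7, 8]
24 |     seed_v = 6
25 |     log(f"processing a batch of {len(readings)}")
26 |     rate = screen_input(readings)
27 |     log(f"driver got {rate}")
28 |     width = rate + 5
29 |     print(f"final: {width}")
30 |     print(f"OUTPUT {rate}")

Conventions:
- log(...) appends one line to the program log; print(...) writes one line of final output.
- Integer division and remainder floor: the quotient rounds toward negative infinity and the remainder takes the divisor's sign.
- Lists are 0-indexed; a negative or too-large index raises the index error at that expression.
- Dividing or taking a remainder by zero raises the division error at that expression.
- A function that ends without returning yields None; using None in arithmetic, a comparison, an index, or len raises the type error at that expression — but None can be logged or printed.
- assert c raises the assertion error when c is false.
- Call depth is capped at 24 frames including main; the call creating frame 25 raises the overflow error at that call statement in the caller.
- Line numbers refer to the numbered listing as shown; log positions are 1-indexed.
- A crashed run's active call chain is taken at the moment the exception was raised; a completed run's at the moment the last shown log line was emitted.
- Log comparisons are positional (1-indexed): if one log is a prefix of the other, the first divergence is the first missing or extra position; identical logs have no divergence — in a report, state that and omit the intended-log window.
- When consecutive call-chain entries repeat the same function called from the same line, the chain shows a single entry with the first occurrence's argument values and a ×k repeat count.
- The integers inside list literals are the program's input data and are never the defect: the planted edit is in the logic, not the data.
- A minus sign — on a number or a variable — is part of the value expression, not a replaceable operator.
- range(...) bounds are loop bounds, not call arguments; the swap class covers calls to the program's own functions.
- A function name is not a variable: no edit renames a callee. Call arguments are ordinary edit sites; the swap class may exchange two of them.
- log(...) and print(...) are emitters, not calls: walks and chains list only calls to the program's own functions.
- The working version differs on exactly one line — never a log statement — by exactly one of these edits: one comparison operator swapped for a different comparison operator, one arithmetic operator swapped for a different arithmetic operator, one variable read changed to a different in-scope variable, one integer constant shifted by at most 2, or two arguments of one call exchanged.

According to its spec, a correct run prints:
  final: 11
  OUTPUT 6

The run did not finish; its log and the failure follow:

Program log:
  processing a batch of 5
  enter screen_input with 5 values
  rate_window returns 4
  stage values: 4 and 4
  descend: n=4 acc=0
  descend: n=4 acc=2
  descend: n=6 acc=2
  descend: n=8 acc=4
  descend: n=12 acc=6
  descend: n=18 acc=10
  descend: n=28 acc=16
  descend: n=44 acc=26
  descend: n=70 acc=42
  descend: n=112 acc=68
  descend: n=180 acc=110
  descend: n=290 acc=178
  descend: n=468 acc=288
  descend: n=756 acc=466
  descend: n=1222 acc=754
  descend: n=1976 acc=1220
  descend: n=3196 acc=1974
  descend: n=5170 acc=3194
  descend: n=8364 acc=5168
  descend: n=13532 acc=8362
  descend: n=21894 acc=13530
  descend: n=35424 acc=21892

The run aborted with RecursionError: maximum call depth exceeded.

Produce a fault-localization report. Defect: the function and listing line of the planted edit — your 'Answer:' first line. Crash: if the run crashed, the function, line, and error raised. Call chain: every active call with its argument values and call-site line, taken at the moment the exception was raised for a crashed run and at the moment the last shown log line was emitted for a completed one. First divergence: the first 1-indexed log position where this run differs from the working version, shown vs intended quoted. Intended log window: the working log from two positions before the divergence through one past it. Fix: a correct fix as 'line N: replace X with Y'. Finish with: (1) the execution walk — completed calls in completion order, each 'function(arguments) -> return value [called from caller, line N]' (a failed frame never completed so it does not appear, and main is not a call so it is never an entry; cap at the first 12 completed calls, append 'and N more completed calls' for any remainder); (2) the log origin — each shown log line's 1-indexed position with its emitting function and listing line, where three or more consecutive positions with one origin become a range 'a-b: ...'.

Answer: the defect is in map_offsets at line 5.
Key fact: Log line 6 is where behavior first shows: 'descend: n=4 acc=2' appears instead of 'descend: n=2 acc=4'.
Crash: map_offsets, line 5, RecursionError.
Call chain: main -> screen_input([2, 12, 6, 7, 8]) (called at line 26) -> map_offsets(4, 0) (called at line 20) -> map_offsets(4, 2) (called at line 5) ×21.
First divergence: position 6; shown 'descend: n=4 acc=2' vs intended 'descend: n=2 acc=4'.
Intended log window:
  4: stage values: 4 and 4
  5: descend: n=4 acc=0
  6: descend: n=2 acc=4
  7: driver got 6
Execution walk:
  rate_window([2, 12, 6, 7, 8]) -> 4  [called from screen_input, line 17]
Log origin:
  1: from main, line 25
  2: from screen_input, line 16
  3: from rate_window, line 12
  4: from screen_input, line 19
  5-26: from map_offsets, line 4
A correct fix: line 5: replace `map_offsets(bound + step, step - 2)` with `map_offsets(step - 2, bound + step)`.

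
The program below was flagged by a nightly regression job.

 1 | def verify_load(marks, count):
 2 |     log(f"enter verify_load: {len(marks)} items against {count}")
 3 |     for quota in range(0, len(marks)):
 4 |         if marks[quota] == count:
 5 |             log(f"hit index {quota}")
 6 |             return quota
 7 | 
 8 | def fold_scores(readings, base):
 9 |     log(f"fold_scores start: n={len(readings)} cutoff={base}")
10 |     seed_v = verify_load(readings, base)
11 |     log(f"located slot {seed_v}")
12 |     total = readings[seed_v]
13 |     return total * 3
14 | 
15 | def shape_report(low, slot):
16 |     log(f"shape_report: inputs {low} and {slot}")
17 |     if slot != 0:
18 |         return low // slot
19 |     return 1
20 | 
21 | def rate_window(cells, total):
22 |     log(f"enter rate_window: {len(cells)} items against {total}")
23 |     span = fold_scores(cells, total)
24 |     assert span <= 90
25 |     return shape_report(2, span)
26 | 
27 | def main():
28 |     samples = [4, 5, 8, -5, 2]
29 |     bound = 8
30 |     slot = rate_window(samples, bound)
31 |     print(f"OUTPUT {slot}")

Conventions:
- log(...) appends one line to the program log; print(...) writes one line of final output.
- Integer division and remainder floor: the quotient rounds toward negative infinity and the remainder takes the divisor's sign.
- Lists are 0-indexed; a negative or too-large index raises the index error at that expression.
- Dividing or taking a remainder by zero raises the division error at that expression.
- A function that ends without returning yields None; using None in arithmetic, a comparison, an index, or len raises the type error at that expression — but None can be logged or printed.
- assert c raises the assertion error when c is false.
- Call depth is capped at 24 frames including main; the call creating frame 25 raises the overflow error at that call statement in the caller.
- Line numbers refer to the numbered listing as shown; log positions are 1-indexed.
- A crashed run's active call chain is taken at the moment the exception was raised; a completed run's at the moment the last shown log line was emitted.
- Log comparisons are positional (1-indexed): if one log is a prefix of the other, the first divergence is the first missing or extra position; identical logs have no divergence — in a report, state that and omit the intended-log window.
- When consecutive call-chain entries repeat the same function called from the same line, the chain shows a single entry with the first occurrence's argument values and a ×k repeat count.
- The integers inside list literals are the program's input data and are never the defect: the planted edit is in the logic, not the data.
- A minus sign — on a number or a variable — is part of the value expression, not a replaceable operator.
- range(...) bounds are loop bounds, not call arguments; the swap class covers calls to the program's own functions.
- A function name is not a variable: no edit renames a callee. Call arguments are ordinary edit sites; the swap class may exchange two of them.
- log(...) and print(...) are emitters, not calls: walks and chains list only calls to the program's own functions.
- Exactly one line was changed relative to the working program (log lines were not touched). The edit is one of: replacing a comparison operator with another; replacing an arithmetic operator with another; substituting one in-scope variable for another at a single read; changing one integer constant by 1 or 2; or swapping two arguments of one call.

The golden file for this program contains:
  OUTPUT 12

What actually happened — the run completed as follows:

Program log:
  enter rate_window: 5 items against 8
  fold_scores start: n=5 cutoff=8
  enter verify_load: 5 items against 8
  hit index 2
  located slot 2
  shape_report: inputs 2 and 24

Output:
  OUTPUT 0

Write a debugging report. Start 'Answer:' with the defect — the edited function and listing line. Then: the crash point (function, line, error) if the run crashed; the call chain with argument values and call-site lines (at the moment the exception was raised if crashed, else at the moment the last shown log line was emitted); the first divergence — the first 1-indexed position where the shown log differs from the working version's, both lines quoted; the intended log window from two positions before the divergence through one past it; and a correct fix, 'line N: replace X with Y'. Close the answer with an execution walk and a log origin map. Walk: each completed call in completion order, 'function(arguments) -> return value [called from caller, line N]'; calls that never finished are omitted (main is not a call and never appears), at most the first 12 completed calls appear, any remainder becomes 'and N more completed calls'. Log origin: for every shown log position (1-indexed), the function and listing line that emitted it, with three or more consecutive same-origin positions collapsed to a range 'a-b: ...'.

Answer: the defect is in rate_window at line 25.
Core observation: The log first diverges at position 6: the faulty run prints 'shape_report: inputs 2 and 24' where the working version prints 'shape_report: inputs 24 and 2'.
Call chain: main -> rate_window([4, 5, 8, -5, 2], 8) (called at line 30) -> shape_report(2, 24) (called at line 25).
First divergence: position 6; shown 'shape_report: inputs 2 and 24' vs intended 'shape_report: inputs 24 and 2'.
Intended log window:
  4: hit index 2
  5: located slot 2
  6: shape_report: inputs 24 and 2
Execution walk:
  verify_load([4, 5, 8, -5, 2], 8) -> 2  [called from fold_scores, line 10]
  fold_scores([4, 5, 8, -5, 2], 8) -> 24  [called from rate_window, line 23]
  shape_report(2, 24) -> 0  [called from rate_window, line 25]
  rate_window([4, 5, 8, -5, 2], 8) -> 0  [called from main, line 30]
Origin of each log line:
  1: from rate_window, line 22
  2: from fold_scores, line 9
  3: from verify_load, line 2
  4: from verify_load, line 5
  5: from fold_scores, line 11
  6: from shape_report, line 16
A correct fix: line 25: replace `shape_report(2, span)` with `shape_report(span, 2)`.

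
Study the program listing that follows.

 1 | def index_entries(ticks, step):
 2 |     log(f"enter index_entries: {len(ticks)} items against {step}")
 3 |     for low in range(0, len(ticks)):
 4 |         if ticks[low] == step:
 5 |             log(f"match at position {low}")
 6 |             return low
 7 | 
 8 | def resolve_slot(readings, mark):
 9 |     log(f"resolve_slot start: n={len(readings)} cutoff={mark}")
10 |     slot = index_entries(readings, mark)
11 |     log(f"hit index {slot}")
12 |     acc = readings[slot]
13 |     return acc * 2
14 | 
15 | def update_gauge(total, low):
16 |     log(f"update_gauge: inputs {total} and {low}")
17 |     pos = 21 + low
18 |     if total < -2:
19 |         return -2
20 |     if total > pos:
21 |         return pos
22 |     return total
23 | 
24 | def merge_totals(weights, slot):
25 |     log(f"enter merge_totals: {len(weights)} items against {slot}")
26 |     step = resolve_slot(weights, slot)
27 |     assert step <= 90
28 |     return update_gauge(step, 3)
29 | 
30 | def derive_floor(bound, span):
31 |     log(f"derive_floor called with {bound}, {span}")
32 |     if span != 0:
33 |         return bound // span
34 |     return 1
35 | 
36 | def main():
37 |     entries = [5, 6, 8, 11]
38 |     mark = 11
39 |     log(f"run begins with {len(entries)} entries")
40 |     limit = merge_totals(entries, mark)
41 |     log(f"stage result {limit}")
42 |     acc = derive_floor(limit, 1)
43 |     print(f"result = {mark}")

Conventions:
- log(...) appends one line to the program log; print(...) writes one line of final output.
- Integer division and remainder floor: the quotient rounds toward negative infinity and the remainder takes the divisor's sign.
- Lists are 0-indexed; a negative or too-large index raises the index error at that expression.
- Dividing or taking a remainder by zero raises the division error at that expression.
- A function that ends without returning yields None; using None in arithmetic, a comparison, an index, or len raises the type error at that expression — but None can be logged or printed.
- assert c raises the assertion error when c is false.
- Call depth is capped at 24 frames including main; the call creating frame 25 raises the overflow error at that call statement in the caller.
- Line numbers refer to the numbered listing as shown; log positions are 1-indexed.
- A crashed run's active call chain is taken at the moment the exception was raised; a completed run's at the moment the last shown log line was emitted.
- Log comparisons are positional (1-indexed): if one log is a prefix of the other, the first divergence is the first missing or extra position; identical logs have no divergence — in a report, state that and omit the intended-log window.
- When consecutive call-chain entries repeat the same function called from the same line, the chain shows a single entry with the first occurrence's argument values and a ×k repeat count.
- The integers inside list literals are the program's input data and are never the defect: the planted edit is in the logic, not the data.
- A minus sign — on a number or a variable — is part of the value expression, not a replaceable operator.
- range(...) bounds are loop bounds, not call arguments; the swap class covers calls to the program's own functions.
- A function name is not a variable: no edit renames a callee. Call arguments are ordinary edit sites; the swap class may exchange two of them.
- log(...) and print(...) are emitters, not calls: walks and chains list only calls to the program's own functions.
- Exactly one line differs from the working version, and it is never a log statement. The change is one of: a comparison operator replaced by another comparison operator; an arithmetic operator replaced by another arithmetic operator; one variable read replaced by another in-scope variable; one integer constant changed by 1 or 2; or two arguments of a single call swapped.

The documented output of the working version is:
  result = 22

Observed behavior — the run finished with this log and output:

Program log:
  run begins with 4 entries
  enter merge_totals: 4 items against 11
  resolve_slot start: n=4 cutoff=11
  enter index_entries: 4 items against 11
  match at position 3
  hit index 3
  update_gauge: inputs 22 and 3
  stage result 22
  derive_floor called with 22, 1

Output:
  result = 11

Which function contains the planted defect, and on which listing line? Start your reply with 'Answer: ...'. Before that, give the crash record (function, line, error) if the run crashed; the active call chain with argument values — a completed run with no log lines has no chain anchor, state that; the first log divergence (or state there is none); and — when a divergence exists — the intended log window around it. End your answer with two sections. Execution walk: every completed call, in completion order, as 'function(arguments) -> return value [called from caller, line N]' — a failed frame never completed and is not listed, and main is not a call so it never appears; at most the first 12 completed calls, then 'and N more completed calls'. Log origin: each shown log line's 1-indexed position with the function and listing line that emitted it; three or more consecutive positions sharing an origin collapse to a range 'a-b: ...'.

Answer: the defect is in main at line 43.
Core observation: No log line changed; the fault shows up purely in the output.
Call chain: main -> derive_floor(22, 1) (called at line 42).
First divergence: none; the two logs match at every position.
Execution walk:
  index_entries([5, 6, 8, 11], 11) -> 3  [called from resolve_slot, line 10]
  resolve_slot([5, 6, 8, 11], 11) -> 22  [called from merge_totals, line 26]
  update_gauge(22, 3) -> 22  [called from merge_totals, line 28]
  merge_totals([5, 6, 8, 11], 11) -> 22  [called from main, line 40]
  derive_floor(22, 1) -> 22  [called from main, line 42]
Origin of each log line:
  1: from main, line 39
  2: from merge_totals, line 25
  3: from resolve_slot, line 9
  4: from index_entries, line 2
  5: from index_entries, line 5
  6: from resolve_slot, line 11
  7: from update_gauge, line 16
  8: from main, line 41
  9: from derive_floor, line 31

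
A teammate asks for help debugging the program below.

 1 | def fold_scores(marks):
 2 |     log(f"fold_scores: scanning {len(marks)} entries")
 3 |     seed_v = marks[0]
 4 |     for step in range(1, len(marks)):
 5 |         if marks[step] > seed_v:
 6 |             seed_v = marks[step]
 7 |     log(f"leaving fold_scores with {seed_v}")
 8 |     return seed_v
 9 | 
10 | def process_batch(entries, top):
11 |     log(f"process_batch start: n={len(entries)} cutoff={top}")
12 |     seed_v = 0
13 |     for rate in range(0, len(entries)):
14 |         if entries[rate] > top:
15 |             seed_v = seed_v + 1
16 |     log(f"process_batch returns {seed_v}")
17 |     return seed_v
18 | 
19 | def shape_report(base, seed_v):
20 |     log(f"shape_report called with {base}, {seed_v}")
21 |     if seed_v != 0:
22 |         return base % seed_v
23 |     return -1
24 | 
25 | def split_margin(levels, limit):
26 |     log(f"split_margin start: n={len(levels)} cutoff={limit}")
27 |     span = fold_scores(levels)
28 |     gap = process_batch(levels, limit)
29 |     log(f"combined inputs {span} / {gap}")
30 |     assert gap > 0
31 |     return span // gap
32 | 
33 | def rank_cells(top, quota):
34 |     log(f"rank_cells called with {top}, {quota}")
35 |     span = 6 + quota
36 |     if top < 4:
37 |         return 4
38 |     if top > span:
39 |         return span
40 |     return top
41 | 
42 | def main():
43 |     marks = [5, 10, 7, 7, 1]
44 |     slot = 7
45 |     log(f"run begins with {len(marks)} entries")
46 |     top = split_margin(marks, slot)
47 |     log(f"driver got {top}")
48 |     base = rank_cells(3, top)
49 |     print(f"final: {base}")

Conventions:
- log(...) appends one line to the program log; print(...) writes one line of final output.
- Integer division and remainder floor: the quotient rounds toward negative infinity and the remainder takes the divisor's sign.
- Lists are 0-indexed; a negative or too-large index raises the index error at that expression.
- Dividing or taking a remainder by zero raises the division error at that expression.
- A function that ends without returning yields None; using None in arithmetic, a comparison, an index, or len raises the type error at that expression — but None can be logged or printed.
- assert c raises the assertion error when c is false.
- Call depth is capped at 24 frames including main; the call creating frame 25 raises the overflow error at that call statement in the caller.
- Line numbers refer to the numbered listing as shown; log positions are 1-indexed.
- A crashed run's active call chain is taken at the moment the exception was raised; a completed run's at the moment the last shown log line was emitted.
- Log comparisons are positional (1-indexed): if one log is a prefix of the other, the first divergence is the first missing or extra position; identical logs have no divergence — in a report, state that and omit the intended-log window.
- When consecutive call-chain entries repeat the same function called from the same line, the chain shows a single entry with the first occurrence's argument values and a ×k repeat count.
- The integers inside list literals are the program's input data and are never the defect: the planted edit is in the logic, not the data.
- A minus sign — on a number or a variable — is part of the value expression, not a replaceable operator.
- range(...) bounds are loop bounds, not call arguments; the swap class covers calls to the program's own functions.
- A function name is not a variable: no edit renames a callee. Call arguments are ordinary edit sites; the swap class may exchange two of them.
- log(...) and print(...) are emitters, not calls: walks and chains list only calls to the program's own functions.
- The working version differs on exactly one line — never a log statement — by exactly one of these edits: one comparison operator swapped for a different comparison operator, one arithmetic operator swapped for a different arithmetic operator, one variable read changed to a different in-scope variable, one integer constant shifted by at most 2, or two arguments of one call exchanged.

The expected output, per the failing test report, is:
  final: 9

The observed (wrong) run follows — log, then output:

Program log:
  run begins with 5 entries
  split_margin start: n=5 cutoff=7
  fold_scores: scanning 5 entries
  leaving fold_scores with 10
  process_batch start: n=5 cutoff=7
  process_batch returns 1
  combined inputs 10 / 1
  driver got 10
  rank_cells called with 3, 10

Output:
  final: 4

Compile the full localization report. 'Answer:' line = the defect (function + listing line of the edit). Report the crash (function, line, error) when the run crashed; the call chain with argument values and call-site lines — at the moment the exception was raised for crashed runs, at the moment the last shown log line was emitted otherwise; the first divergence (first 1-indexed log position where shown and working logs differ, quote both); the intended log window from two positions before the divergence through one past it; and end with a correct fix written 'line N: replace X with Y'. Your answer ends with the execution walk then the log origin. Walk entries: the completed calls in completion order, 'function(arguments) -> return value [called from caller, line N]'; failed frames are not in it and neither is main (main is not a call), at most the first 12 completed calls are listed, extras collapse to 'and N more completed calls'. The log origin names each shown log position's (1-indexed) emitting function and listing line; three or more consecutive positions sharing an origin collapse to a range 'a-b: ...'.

Answer: the defect is in main at line 48.
Key fact: Position 9 is the first bad log line: 'rank_cells called with 3, 10' should read 'rank_cells called with 10, 3'.
Call chain: main -> rank_cells(3, 10) (called at line 48).
First divergence: at position 9 the run shows 'rank_cells called with 3, 10' where the working version logs 'rank_cells called with 10, 3'.
Intended log window:
  7: combined inputs 10 / 1
  8: driver got 10
  9: rank_cells called with 10, 3
Execution walk:
  fold_scores([5, 10, 7, 7, 1]) -> 10  [called from split_margin, line 27]
  process_batch([5, 10, 7, 7, 1], 7) -> 1  [called from split_margin, line 28]
  split_margin([5, 10, 7, 7, 1], 7) -> 10  [called from main, line 46]
  rank_cells(3, 10) -> 4  [called from main, line 48]
Log origins:
  1 — main, line 45
  2 — split_margin, line 26
  3 — fold_scores, line 2
  4 — fold_scores, line 7
  5 — process_batch, line 11
  6 — process_batch, line 16
  7 — split_margin, line 29
  8 — main, line 47
  9 — rank_cells, line 34
A correct fix: line 48: replace `rank_cells(3, top)` with `rank_cells(top, 3)`.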